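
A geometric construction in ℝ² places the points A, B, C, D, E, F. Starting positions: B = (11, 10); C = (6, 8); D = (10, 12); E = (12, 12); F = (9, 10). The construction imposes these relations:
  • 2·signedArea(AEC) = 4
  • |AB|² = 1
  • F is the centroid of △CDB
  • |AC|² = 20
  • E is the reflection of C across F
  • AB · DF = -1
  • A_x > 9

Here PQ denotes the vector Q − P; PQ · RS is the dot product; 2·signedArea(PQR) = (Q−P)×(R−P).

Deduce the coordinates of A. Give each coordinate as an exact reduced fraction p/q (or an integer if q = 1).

1. A_x = 10  [AB · DF = -1 ∩ 2·signedArea(AEC) = 4]
2. A_y = 10  [AB · DF = -1 ∩ 2·signedArea(AEC) = 4]
   → A = (10, 10)

A = (10, 10)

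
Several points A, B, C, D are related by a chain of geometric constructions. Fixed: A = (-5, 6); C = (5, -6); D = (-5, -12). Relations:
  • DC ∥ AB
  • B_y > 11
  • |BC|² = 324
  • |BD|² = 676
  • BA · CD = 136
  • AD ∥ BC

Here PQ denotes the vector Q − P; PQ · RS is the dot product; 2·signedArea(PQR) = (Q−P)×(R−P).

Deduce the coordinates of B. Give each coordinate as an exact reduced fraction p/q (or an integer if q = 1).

B = (5, 12)

1. B_x = 5  [AD ∥ BC ∩ DC ∥ AB]
2. B_y = 12  [AD ∥ BC ∩ DC ∥ AB]
   → B = (5, 12)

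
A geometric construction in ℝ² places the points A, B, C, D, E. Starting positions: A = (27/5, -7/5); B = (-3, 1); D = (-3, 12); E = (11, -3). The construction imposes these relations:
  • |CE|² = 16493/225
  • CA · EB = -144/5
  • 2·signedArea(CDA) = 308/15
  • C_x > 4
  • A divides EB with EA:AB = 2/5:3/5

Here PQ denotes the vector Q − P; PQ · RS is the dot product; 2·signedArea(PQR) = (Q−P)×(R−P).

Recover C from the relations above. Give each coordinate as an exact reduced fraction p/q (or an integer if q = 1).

C = (67/15, 38/15)

1. C_x = 67/15  [2·signedArea(CDA) = 308/15 ∩ CA · EB = -144/5]
2. C_y = 38/15  [2·signedArea(CDA) = 308/15 ∩ CA · EB = -144/5]
   → C = (67/15, 38/15)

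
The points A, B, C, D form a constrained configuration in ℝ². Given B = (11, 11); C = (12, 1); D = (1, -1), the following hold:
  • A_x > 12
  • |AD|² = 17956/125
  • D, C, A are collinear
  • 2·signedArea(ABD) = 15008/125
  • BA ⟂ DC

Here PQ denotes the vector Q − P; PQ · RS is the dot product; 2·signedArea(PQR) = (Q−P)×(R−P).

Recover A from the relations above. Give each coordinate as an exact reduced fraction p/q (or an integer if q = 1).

A = (1599/125, 143/125)

1. A_x = 1599/125  [D, C, A are collinear ∩ BA ⟂ DC]
2. A_y = 143/125  [D, C, A are collinear ∩ BA ⟂ DC]
   → A = (1599/125, 143/125)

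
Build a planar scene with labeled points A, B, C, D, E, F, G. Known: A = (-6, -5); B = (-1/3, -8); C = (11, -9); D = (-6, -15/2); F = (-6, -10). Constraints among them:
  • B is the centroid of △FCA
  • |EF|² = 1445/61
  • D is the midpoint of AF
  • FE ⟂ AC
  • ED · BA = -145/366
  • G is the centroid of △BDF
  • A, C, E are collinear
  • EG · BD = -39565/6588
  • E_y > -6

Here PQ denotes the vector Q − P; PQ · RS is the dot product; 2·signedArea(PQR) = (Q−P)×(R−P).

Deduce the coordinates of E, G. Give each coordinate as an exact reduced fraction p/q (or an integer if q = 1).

E = (-298/61, -321/61)
G = (-37/9, -17/2)

1. E_x = -298/61  [A, C, E are collinear ∩ FE ⟂ AC]
2. E_y = -321/61  [A, C, E are collinear ∩ FE ⟂ AC]
   → E = (-298/61, -321/61)
3. G_x = -37/9  [G is the centroid of △BDF]
4. G_y = -17/2  [G is the centroid of △BDF]
   → G = (-37/9, -17/2)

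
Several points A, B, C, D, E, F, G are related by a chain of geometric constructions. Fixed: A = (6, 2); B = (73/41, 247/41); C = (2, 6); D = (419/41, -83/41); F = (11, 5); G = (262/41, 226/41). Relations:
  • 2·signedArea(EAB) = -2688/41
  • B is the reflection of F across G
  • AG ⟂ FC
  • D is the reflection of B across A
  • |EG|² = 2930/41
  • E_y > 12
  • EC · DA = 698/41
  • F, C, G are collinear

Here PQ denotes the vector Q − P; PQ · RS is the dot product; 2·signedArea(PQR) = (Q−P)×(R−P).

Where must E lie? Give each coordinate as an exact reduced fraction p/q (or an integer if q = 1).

E = (483/41, 493/41)

1. E_x = 483/41  [2·signedArea(EAB) = -2688/41 ∩ EC · DA = 698/41]
2. E_y = 493/41  [2·signedArea(EAB) = -2688/41 ∩ EC · DA = 698/41]
   → E = (483/41, 493/41)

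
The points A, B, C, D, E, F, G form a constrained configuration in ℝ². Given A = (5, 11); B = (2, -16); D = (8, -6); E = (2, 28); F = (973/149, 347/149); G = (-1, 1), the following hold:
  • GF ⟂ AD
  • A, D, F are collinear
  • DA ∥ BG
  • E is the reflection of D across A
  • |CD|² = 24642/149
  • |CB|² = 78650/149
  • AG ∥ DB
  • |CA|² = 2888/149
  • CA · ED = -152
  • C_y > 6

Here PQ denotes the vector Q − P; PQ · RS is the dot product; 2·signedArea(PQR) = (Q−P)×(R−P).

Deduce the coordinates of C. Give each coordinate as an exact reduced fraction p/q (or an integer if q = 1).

C = (859/149, 993/149)

1. C_x = 859/149  [line -6·x + 34·y + -192 = 0 ∩ |CB|² = 78650/149]
2. C_y = 993/149  [line -6·x + 34·y + -192 = 0 ∩ |CB|² = 78650/149]
   → C = (859/149, 993/149)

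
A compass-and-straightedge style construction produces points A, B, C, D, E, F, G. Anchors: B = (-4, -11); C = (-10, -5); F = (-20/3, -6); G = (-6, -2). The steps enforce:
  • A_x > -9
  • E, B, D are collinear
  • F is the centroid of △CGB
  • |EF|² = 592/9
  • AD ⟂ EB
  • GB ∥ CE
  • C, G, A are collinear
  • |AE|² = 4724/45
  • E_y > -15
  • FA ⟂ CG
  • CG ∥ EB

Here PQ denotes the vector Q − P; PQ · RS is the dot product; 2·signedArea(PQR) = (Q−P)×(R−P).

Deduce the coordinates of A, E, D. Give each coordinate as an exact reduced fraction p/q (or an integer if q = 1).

A = (-626/75, -94/25)
D = (-248/75, -262/25)
E = (-8, -14)

1. A_x = -626/75  [C, G, A are collinear ∩ FA ⟂ CG]
2. A_y = -94/25  [C, G, A are collinear ∩ FA ⟂ CG]
   → A = (-626/75, -94/25)
3. E_x = -8  [CG ∥ EB ∩ GB ∥ CE]
4. E_y = -14  [CG ∥ EB ∩ GB ∥ CE]
   → E = (-8, -14)
5. D_x = -248/75  [E, B, D are collinear ∩ AD ⟂ EB]
6. D_y = -262/25  [E, B, D are collinear ∩ AD ⟂ EB]
   → D = (-248/75, -262/25)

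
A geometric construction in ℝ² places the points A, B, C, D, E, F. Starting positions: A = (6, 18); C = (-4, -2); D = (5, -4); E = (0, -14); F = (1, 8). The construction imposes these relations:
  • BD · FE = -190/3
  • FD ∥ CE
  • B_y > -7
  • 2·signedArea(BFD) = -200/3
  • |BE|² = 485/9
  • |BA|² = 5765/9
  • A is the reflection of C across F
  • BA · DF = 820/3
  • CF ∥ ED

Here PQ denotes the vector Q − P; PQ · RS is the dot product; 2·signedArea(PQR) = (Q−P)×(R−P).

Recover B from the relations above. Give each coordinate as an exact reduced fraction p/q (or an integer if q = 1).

1. B_x = 1/3  [BD · FE = -190/3 ∩ 2·signedArea(BFD) = -200/3]
2. B_y = -20/3  [BD · FE = -190/3 ∩ 2·signedArea(BFD) = -200/3]
   → B = (1/3, -20/3)

B = (1/3, -20/3)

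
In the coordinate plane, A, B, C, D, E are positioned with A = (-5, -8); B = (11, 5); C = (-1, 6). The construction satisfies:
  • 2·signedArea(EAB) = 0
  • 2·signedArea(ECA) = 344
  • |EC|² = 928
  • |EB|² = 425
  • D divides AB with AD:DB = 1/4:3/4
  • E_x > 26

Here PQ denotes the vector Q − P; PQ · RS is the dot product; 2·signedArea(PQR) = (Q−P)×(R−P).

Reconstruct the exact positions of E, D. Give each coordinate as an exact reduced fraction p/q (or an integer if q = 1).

D = (-1, -19/4)
E = (27, 18)

1. E_x = 27  [2·signedArea(EAB) = 0 ∩ 2·signedArea(ECA) = 344]
2. E_y = 18  [2·signedArea(EAB) = 0 ∩ 2·signedArea(ECA) = 344]
   → E = (27, 18)
3. D_x = -1  [D divides AB with AD:DB = 1/4:3/4]
4. D_y = -19/4  [D divides AB with AD:DB = 1/4:3/4]
   → D = (-1, -19/4)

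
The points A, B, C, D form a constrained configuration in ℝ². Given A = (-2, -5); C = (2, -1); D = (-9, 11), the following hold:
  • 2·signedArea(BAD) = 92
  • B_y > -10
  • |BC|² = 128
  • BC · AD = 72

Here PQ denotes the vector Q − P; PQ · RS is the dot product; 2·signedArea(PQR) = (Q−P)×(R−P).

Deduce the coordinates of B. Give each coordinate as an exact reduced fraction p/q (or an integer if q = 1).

1. B_x = -6  [2·signedArea(BAD) = 92 ∩ BC · AD = 72]
2. B_y = -9  [2·signedArea(BAD) = 92 ∩ BC · AD = 72]
   → B = (-6, -9)

B = (-6, -9)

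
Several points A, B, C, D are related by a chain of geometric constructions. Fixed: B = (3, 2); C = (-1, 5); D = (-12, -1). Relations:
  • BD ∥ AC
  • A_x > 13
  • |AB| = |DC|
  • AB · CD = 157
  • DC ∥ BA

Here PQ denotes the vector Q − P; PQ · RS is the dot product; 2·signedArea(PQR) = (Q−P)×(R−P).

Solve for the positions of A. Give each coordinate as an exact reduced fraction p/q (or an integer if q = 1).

A = (14, 8)

1. A_x = 14  [BD ∥ AC ∩ DC ∥ BA]
2. A_y = 8  [BD ∥ AC ∩ DC ∥ BA]
   → A = (14, 8)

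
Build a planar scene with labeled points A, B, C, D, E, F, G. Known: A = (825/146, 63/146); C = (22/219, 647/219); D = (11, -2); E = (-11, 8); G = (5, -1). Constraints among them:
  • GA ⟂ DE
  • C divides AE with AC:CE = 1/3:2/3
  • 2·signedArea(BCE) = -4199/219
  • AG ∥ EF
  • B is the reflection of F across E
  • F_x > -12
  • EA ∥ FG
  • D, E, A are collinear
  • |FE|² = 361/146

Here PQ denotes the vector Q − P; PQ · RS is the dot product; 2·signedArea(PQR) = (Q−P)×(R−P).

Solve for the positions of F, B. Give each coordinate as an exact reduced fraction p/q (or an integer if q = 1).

1. F_x = -1701/146  [EA ∥ FG ∩ AG ∥ EF]
2. F_y = 959/146  [EA ∥ FG ∩ AG ∥ EF]
   → F = (-1701/146, 959/146)
3. B_x = -1511/146  [B is the reflection of F across E]
4. B_y = 1377/146  [B is the reflection of F across E]
   → B = (-1511/146, 1377/146)

B = (-1511/146, 1377/146)
F = (-1701/146, 959/146)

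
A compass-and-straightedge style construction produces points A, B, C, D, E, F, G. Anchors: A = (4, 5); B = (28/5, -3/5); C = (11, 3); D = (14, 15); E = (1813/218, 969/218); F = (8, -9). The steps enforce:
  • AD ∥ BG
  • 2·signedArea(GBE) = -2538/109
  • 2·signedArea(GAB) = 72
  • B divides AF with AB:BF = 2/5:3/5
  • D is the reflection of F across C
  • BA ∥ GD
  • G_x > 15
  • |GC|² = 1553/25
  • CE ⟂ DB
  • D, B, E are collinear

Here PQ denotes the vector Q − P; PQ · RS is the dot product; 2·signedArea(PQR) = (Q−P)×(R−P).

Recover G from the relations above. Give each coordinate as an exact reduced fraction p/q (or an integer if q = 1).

G = (78/5, 47/5)

1. G_x = 78/5  [BA ∥ GD ∩ AD ∥ BG]
2. G_y = 47/5  [BA ∥ GD ∩ AD ∥ BG]
   → G = (78/5, 47/5)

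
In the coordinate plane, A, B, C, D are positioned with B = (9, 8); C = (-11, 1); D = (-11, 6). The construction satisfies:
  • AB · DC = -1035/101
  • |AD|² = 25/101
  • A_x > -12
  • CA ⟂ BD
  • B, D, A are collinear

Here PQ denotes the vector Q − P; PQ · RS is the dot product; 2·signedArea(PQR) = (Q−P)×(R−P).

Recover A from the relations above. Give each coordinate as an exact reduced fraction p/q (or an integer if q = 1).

1. A_x = -1161/101  [B, D, A are collinear ∩ CA ⟂ BD]
2. A_y = 601/101  [B, D, A are collinear ∩ CA ⟂ BD]
   → A = (-1161/101, 601/101)

A = (-1161/101, 601/101)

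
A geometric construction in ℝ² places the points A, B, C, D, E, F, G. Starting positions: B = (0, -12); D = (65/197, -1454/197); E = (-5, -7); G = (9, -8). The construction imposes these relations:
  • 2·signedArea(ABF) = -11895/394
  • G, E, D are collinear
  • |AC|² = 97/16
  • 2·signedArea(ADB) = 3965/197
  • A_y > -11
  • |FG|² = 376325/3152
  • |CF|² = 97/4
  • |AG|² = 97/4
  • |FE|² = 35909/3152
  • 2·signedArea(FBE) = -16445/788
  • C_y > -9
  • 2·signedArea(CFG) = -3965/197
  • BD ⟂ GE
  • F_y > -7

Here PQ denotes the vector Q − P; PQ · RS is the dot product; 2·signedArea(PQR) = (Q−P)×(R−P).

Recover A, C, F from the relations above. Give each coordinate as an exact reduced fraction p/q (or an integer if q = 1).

1. F_x = -1383/788  [line -5·x + -5·y + -30835/788 = 0 ∩ |FG|² = 376325/3152]
2. F_y = -1196/197  [line -5·x + -5·y + -30835/788 = 0 ∩ |FG|² = 376325/3152]
   → F = (-1383/788, -1196/197)
3. A_x = 9/2  [2·signedArea(ADB) = 3965/197 ∩ 2·signedArea(ABF) = -11895/394]
4. A_y = -10  [2·signedArea(ADB) = 3965/197 ∩ 2·signedArea(ABF) = -11895/394]
   → A = (9/2, -10)
5. C_x = 1903/788  [line 380/197·x + 8475/788·y + 17495/197 = 0 ∩ |AC|² = 97/16]
6. C_y = -1712/197  [line 380/197·x + 8475/788·y + 17495/197 = 0 ∩ |AC|² = 97/16]
   → C = (1903/788, -1712/197)

A = (9/2, -10)
C = (1903/788, -1712/197)
F = (-1383/788, -1196/197)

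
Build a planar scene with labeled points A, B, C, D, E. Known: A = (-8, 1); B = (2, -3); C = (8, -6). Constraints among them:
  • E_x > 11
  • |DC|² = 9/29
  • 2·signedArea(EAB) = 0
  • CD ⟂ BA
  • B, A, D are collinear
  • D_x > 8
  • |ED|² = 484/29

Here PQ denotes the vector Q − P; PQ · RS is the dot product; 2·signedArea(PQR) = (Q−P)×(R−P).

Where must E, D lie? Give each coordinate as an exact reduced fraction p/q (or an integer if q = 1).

D = (238/29, -159/29)
E = (12, -7)

1. D_x = 238/29  [B, A, D are collinear ∩ CD ⟂ BA]
2. D_y = -159/29  [B, A, D are collinear ∩ CD ⟂ BA]
   → D = (238/29, -159/29)
3. E_x = 12  [line 4·x + 10·y + 22 = 0 ∩ |ED|² = 484/29]
4. E_y = -7  [line 4·x + 10·y + 22 = 0 ∩ |ED|² = 484/29]
   → E = (12, -7)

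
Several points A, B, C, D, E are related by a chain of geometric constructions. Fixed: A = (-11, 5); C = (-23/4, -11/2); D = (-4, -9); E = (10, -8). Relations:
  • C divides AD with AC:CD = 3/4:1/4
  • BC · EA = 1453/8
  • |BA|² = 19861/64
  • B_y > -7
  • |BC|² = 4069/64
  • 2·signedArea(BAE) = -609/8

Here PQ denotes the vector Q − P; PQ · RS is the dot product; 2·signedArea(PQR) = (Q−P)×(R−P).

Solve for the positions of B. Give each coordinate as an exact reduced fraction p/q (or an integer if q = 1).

B = (17/8, -27/4)

1. B_x = 17/8  [2·signedArea(BAE) = -609/8 ∩ BC · EA = 1453/8]
2. B_y = -27/4  [2·signedArea(BAE) = -609/8 ∩ BC · EA = 1453/8]
   → B = (17/8, -27/4)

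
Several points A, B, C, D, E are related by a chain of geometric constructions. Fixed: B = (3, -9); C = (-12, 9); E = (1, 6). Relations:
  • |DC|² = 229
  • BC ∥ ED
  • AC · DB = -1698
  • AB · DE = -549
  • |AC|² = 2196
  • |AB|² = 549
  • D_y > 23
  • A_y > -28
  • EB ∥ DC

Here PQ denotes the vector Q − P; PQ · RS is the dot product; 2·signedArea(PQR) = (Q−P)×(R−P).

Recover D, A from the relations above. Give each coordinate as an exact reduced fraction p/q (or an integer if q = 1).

A = (18, -27)
D = (-14, 24)

1. D_x = -14  [EB ∥ DC ∩ BC ∥ ED]
2. D_y = 24  [EB ∥ DC ∩ BC ∥ ED]
   → D = (-14, 24)
3. A_x = 18  [AB · DE = -549 ∩ AC · DB = -1698]
4. A_y = -27  [AB · DE = -549 ∩ AC · DB = -1698]
   → A = (18, -27)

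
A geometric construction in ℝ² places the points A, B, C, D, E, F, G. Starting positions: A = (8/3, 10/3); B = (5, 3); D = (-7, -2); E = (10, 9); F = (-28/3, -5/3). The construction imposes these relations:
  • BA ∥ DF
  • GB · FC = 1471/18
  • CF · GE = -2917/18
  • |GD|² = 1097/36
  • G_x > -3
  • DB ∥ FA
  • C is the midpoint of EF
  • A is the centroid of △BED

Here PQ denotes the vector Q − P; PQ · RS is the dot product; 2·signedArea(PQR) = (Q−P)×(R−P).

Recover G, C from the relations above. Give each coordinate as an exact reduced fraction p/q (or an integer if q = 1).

1. C_x = 1/3  [C is the midpoint of EF]
2. C_y = 11/3  [C is the midpoint of EF]
   → C = (1/3, 11/3)
3. G_x = -13/6  [line -29/3·x + -16/3·y + -313/18 = 0 ∩ |GD|² = 1097/36]
4. G_y = 2/3  [line -29/3·x + -16/3·y + -313/18 = 0 ∩ |GD|² = 1097/36]
   → G = (-13/6, 2/3)

C = (1/3, 11/3)
G = (-13/6, 2/3)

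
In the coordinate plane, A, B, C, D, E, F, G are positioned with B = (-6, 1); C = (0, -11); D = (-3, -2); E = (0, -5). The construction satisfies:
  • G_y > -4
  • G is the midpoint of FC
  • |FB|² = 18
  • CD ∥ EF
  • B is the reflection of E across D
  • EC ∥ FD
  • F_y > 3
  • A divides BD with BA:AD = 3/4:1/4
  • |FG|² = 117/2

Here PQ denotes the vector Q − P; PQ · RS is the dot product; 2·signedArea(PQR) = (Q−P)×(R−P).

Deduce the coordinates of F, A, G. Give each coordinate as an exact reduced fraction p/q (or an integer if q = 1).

A = (-15/4, -5/4)
F = (-3, 4)
G = (-3/2, -7/2)

1. F_x = -3  [EC ∥ FD ∩ CD ∥ EF]
2. F_y = 4  [EC ∥ FD ∩ CD ∥ EF]
   → F = (-3, 4)
3. A_x = -15/4  [A divides BD with BA:AD = 3/4:1/4]
4. A_y = -5/4  [A divides BD with BA:AD = 3/4:1/4]
   → A = (-15/4, -5/4)
5. G_x = -3/2  [G is the midpoint of FC]
6. G_y = -7/2  [G is the midpoint of FC]
   → G = (-3/2, -7/2)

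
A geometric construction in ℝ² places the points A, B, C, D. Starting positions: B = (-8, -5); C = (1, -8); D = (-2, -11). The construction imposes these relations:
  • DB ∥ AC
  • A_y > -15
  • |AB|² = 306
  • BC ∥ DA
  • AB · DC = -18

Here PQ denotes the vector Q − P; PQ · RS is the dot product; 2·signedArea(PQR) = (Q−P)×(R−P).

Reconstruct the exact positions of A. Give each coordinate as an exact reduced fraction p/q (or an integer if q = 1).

1. A_x = 7  [DB ∥ AC ∩ BC ∥ DA]
2. A_y = -14  [DB ∥ AC ∩ BC ∥ DA]
   → A = (7, -14)

A = (7, -14)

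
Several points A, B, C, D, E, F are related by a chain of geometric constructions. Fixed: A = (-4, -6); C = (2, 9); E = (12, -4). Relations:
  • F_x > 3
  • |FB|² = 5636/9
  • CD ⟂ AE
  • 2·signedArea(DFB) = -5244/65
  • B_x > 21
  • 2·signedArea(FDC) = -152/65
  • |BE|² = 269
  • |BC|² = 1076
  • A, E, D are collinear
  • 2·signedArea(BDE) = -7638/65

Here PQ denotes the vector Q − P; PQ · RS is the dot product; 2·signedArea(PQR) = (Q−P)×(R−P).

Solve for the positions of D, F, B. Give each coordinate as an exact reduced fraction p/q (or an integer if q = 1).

1. D_x = 244/65  [A, E, D are collinear ∩ CD ⟂ AE]
2. D_y = -327/65  [A, E, D are collinear ∩ CD ⟂ AE]
   → D = (244/65, -327/65)
3. B_x = 22  [line -67/65·x + 536/65·y + 10586/65 = 0 ∩ |BC|² = 1076]
4. B_y = -17  [line -67/65·x + 536/65·y + 10586/65 = 0 ∩ |BC|² = 1076]
   → B = (22, -17)
5. F_x = 10/3  [2·signedArea(FDC) = -152/65 ∩ 2·signedArea(DFB) = -5244/65]
6. F_y = -1/3  [2·signedArea(FDC) = -152/65 ∩ 2·signedArea(DFB) = -5244/65]
   → F = (10/3, -1/3)

B = (22, -17)
D = (244/65, -327/65)
F = (10/3, -1/3)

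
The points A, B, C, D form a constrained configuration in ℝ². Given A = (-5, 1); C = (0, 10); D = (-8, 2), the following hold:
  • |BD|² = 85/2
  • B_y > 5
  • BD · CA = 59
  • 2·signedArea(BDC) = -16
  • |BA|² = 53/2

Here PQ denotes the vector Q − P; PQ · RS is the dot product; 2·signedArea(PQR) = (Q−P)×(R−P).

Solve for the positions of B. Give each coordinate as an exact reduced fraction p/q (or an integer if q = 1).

B = (-5/2, 11/2)

1. B_x = -5/2  [2·signedArea(BDC) = -16 ∩ BD · CA = 59]
2. B_y = 11/2  [2·signedArea(BDC) = -16 ∩ BD · CA = 59]
   → B = (-5/2, 11/2)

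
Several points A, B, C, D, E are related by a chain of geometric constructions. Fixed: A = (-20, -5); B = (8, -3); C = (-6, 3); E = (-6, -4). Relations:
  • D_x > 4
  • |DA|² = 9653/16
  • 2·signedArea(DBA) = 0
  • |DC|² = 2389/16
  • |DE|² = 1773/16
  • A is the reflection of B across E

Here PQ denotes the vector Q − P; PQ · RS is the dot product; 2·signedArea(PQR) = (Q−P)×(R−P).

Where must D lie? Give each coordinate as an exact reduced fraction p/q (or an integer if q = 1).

D = (9/2, -13/4)

1. D_x = 9/2  [line 2·x + -28·y + -100 = 0 ∩ |DE|² = 1773/16]
2. D_y = -13/4  [line 2·x + -28·y + -100 = 0 ∩ |DE|² = 1773/16]
   → D = (9/2, -13/4)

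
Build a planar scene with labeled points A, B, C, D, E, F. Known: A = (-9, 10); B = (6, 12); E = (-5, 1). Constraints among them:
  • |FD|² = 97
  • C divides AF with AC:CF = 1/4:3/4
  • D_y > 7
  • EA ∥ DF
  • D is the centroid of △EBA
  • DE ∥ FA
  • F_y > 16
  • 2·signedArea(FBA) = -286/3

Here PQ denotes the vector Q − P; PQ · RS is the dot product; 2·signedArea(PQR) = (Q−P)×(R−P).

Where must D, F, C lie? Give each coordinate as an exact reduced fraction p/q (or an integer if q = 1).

1. D_x = -8/3  [D is the centroid of △EBA]
2. D_y = 23/3  [D is the centroid of △EBA]
   → D = (-8/3, 23/3)
3. F_x = -20/3  [DE ∥ FA ∩ EA ∥ DF]
4. F_y = 50/3  [DE ∥ FA ∩ EA ∥ DF]
   → F = (-20/3, 50/3)
5. C_x = -101/12  [C divides AF with AC:CF = 1/4:3/4]
6. C_y = 35/3  [C divides AF with AC:CF = 1/4:3/4]
   → C = (-101/12, 35/3)

C = (-101/12, 35/3)
D = (-8/3, 23/3)
F = (-20/3, 50/3)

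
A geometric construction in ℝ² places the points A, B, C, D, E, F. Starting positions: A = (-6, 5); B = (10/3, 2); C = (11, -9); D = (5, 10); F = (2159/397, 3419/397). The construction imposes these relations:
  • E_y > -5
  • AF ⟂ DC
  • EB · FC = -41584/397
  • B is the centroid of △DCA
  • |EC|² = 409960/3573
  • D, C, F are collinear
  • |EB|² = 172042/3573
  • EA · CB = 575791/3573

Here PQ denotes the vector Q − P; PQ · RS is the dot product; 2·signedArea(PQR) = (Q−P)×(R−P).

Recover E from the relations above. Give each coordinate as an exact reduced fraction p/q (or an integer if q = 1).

E = (1463/1191, -1831/397)

1. E_x = 1463/1191  [EA · CB = 575791/3573 ∩ EB · FC = -41584/397]
2. E_y = -1831/397  [EA · CB = 575791/3573 ∩ EB · FC = -41584/397]
   → E = (1463/1191, -1831/397)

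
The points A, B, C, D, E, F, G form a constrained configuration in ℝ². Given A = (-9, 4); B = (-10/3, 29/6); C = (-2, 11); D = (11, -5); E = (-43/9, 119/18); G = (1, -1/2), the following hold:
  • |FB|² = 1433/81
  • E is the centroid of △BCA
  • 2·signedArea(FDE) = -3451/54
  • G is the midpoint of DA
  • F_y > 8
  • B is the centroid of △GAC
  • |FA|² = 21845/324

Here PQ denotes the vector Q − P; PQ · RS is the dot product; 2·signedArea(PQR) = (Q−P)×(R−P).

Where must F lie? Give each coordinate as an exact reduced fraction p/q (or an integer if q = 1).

1. F_x = -22/9  [line -209/18·x + -142/9·y + 3044/27 = 0 ∩ |FB|² = 1433/81]
2. F_y = 161/18  [line -209/18·x + -142/9·y + 3044/27 = 0 ∩ |FB|² = 1433/81]
   → F = (-22/9, 161/18)

F = (-22/9, 161/18)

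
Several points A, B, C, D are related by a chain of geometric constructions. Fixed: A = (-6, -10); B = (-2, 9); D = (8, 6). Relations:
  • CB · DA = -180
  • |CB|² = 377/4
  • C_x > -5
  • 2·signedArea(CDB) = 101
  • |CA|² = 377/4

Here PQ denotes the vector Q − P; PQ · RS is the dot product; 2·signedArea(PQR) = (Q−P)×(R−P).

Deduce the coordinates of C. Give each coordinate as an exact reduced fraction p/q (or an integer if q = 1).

C = (-4, -1/2)

1. C_x = -4  [CB · DA = -180 ∩ 2·signedArea(CDB) = 101]
2. C_y = -1/2  [CB · DA = -180 ∩ 2·signedArea(CDB) = 101]
   → C = (-4, -1/2)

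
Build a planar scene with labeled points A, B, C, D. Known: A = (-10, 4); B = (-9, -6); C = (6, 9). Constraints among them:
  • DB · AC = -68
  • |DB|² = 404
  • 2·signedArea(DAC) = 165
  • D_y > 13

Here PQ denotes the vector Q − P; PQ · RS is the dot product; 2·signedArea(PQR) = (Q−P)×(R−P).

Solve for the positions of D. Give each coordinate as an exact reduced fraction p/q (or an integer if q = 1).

D = (-11, 14)

1. D_x = -11  [2·signedArea(DAC) = 165 ∩ DB · AC = -68]
2. D_y = 14  [2·signedArea(DAC) = 165 ∩ DB · AC = -68]
   → D = (-11, 14)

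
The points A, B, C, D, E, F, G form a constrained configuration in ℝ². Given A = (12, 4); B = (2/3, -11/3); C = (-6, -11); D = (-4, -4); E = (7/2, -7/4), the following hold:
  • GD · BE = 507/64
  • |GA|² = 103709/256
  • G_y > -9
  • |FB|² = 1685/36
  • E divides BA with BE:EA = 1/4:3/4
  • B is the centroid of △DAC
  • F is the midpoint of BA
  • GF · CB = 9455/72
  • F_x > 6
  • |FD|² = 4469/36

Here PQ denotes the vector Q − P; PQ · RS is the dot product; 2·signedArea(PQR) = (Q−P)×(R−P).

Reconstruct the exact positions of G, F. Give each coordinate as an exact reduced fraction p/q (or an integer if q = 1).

1. F_x = 19/3  [F is the midpoint of BA]
2. F_y = 1/6  [F is the midpoint of BA]
   → F = (19/3, 1/6)
3. G_x = -29/8  [GF · CB = 9455/72 ∩ GD · BE = 507/64]
4. G_y = -139/16  [GF · CB = 9455/72 ∩ GD · BE = 507/64]
   → G = (-29/8, -139/16)

F = (19/3, 1/6)
G = (-29/8, -139/16)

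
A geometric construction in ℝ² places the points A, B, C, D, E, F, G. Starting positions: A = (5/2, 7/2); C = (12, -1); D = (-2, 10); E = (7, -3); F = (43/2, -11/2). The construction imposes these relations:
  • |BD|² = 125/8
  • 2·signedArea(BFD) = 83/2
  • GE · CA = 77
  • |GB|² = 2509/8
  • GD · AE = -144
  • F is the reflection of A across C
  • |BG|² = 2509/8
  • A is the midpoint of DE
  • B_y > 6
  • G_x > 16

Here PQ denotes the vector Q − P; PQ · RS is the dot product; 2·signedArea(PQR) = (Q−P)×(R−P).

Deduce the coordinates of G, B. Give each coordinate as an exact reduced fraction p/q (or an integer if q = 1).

B = (1/4, 27/4)
G = (17, 1)

1. G_x = 17  [GE · CA = 77 ∩ GD · AE = -144]
2. G_y = 1  [GE · CA = 77 ∩ GD · AE = -144]
   → G = (17, 1)
3. B_x = 1/4  [line -31/2·x + -47/2·y + 325/2 = 0 ∩ |GB|² = 2509/8]
4. B_y = 27/4  [line -31/2·x + -47/2·y + 325/2 = 0 ∩ |GB|² = 2509/8]
   → B = (1/4, 27/4)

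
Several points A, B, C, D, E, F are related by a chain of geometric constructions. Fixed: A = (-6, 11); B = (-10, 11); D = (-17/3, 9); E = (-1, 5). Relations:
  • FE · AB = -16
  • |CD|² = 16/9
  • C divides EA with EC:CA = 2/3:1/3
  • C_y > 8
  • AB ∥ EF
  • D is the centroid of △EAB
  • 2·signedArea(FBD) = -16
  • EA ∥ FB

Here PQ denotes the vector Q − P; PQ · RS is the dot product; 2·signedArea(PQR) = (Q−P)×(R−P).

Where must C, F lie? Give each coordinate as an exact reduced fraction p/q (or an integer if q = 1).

C = (-13/3, 9)
F = (-5, 5)

1. C_x = -13/3  [C divides EA with EC:CA = 2/3:1/3]
2. C_y = 9  [C divides EA with EC:CA = 2/3:1/3]
   → C = (-13/3, 9)
3. F_x = -5  [EA ∥ FB ∩ AB ∥ EF]
4. F_y = 5  [EA ∥ FB ∩ AB ∥ EF]
   → F = (-5, 5)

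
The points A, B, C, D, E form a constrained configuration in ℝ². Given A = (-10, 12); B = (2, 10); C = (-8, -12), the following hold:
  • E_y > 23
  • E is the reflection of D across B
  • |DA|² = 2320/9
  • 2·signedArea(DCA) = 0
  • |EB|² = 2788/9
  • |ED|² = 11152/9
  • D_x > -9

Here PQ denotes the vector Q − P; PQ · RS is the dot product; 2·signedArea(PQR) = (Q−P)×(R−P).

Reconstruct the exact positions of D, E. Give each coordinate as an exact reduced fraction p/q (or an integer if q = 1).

1. D_x = -26/3  [line -24·x + -2·y + -216 = 0 ∩ |DA|² = 2320/9]
2. D_y = -4  [line -24·x + -2·y + -216 = 0 ∩ |DA|² = 2320/9]
   → D = (-26/3, -4)
3. E_x = 38/3  [E is the reflection of D across B]
4. E_y = 24  [E is the reflection of D across B]
   → E = (38/3, 24)

D = (-26/3, -4)
E = (38/3, 24)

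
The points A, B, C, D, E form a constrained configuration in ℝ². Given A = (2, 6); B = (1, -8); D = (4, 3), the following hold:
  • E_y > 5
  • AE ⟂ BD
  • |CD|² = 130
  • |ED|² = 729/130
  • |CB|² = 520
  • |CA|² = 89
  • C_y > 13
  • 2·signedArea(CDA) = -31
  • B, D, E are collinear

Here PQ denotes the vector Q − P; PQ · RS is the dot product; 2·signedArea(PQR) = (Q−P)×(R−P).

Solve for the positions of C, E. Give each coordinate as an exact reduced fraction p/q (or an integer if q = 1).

1. C_x = 7  [line -3·x + -2·y + 49 = 0 ∩ |CB|² = 520]
2. C_y = 14  [line -3·x + -2·y + 49 = 0 ∩ |CB|² = 520]
   → C = (7, 14)
3. E_x = 601/130  [B, D, E are collinear ∩ AE ⟂ BD]
4. E_y = 687/130  [B, D, E are collinear ∩ AE ⟂ BD]
   → E = (601/130, 687/130)

C = (7, 14)
E = (601/130, 687/130)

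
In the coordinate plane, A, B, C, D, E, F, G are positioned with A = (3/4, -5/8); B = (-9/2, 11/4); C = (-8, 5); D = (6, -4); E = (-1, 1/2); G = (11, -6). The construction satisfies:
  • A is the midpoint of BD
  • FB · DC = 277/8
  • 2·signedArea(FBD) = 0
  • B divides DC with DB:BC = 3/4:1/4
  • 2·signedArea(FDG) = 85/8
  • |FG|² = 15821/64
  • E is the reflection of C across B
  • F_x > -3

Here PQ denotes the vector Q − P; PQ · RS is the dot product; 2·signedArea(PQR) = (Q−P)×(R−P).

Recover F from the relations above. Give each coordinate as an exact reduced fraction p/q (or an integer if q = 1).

1. F_x = -11/4  [2·signedArea(FBD) = 0 ∩ 2·signedArea(FDG) = 85/8]
2. F_y = 13/8  [2·signedArea(FBD) = 0 ∩ 2·signedArea(FDG) = 85/8]
   → F = (-11/4, 13/8)

F = (-11/4, 13/8)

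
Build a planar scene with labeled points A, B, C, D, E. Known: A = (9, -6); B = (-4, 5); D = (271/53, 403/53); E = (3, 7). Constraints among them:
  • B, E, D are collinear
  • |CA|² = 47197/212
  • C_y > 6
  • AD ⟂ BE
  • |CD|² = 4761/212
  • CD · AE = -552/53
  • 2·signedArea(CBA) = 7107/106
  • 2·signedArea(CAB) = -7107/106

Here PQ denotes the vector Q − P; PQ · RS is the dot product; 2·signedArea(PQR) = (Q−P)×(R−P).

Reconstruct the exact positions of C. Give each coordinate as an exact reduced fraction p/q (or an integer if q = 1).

C = (59/106, 334/53)

1. C_x = 59/106  [2·signedArea(CBA) = 7107/106 ∩ CD · AE = -552/53]
2. C_y = 334/53  [2·signedArea(CBA) = 7107/106 ∩ CD · AE = -552/53]
   → C = (59/106, 334/53)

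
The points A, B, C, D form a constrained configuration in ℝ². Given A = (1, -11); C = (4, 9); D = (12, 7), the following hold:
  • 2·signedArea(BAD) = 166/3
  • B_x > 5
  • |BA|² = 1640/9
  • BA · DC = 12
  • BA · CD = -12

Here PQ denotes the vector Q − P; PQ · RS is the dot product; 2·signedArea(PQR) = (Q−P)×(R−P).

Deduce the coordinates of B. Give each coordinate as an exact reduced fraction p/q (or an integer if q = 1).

1. B_x = 17/3  [BA · DC = 12 ∩ 2·signedArea(BAD) = 166/3]
2. B_y = 5/3  [BA · DC = 12 ∩ 2·signedArea(BAD) = 166/3]
   → B = (17/3, 5/3)

B = (17/3, 5/3)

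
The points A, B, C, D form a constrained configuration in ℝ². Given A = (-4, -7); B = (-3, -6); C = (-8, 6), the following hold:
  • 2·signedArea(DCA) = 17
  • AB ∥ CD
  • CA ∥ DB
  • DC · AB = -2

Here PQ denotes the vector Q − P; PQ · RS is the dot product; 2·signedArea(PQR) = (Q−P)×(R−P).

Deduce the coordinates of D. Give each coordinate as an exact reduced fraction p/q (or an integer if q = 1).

D = (-7, 7)

1. D_x = -7  [CA ∥ DB ∩ AB ∥ CD]
2. D_y = 7  [CA ∥ DB ∩ AB ∥ CD]
   → D = (-7, 7)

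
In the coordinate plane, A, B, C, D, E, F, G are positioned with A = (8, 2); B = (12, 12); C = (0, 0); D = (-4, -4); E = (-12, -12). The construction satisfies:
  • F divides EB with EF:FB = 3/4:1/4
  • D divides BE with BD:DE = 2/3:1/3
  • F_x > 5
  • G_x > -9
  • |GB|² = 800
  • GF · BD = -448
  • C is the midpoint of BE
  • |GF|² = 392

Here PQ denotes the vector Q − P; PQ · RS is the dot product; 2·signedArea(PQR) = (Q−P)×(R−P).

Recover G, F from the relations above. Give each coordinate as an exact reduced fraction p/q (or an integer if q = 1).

1. F_x = 6  [F divides EB with EF:FB = 3/4:1/4]
2. F_y = 6  [F divides EB with EF:FB = 3/4:1/4]
   → F = (6, 6)
3. G_x = -8  [line 16·x + 16·y + 256 = 0 ∩ |GF|² = 392]
4. G_y = -8  [line 16·x + 16·y + 256 = 0 ∩ |GF|² = 392]
   → G = (-8, -8)

F = (6, 6)
G = (-8, -8)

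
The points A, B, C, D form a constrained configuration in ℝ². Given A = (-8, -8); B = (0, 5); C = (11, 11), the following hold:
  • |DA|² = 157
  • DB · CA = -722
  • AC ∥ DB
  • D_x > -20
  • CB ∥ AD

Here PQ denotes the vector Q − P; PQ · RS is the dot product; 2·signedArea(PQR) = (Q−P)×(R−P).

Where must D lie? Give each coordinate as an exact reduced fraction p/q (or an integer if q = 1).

D = (-19, -14)

1. D_x = -19  [AC ∥ DB ∩ CB ∥ AD]
2. D_y = -14  [AC ∥ DB ∩ CB ∥ AD]
   → D = (-19, -14)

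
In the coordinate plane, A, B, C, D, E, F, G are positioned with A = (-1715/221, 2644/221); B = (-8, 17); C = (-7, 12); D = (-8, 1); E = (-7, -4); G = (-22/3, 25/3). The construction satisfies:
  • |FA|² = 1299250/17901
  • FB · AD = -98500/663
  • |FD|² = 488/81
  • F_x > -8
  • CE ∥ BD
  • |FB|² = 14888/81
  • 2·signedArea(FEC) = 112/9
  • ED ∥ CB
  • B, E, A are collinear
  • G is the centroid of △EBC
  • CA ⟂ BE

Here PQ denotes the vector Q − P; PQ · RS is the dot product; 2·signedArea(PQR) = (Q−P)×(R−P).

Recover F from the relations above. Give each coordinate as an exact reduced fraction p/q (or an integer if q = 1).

F = (-70/9, 31/9)

1. F_x = -70/9  [2·signedArea(FEC) = 112/9 ∩ FB · AD = -98500/663]
2. F_y = 31/9  [2·signedArea(FEC) = 112/9 ∩ FB · AD = -98500/663]
   → F = (-70/9, 31/9)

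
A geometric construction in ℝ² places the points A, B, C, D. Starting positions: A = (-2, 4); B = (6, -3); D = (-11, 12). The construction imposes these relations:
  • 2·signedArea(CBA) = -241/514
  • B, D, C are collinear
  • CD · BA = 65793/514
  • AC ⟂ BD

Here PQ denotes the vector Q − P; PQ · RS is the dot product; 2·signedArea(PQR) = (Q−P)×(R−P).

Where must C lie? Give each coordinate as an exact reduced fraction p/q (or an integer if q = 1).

C = (-1013/514, 2073/514)

1. C_x = -1013/514  [B, D, C are collinear ∩ AC ⟂ BD]
2. C_y = 2073/514  [B, D, C are collinear ∩ AC ⟂ BD]
   → C = (-1013/514, 2073/514)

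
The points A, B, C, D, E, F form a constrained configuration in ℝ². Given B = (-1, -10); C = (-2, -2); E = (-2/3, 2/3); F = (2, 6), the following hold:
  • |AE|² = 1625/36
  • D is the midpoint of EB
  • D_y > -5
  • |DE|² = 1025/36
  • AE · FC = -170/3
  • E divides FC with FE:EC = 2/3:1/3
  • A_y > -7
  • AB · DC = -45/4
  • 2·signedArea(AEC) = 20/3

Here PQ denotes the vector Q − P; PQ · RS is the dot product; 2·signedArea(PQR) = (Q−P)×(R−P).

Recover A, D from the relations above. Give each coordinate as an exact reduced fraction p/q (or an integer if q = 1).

1. A_x = -3/2  [AE · FC = -170/3 ∩ 2·signedArea(AEC) = 20/3]
2. A_y = -6  [AE · FC = -170/3 ∩ 2·signedArea(AEC) = 20/3]
   → A = (-3/2, -6)
3. D_x = -5/6  [D is the midpoint of EB]
4. D_y = -14/3  [D is the midpoint of EB]
   → D = (-5/6, -14/3)

A = (-3/2, -6)
D = (-5/6, -14/3)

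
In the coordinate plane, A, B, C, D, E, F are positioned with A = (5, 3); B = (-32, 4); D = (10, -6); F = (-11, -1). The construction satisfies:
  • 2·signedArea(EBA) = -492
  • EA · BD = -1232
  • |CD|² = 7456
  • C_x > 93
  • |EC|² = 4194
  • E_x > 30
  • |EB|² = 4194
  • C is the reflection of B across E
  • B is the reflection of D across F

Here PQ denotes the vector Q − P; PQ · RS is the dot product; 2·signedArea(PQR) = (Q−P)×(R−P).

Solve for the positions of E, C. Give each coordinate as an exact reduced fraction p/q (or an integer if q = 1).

1. E_x = 31  [2·signedArea(EBA) = -492 ∩ EA · BD = -1232]
2. E_y = -11  [2·signedArea(EBA) = -492 ∩ EA · BD = -1232]
   → E = (31, -11)
3. C_x = 94  [C is the reflection of B across E]
4. C_y = -26  [C is the reflection of B across E]
   → C = (94, -26)

C = (94, -26)
E = (31, -11)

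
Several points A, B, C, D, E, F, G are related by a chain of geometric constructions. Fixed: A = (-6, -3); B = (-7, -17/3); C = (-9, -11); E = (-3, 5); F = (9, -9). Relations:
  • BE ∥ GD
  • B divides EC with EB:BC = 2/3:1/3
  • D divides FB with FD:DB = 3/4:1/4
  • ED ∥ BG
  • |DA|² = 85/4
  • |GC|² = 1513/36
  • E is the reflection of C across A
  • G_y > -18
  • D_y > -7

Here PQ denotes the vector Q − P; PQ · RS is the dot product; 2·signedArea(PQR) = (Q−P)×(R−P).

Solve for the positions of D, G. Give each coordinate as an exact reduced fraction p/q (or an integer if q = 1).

D = (-3, -13/2)
G = (-7, -103/6)

1. D_x = -3  [D divides FB with FD:DB = 3/4:1/4]
2. D_y = -13/2  [D divides FB with FD:DB = 3/4:1/4]
   → D = (-3, -13/2)
3. G_x = -7  [BE ∥ GD ∩ ED ∥ BG]
4. G_y = -103/6  [BE ∥ GD ∩ ED ∥ BG]
   → G = (-7, -103/6)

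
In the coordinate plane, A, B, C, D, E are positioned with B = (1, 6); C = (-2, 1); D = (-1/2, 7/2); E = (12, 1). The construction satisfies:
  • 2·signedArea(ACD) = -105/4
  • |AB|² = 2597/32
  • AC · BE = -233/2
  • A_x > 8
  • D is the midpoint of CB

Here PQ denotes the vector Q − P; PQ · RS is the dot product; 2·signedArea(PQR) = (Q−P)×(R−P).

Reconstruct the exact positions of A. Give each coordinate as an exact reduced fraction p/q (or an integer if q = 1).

1. A_x = 71/8  [2·signedArea(ACD) = -105/4 ∩ AC · BE = -233/2]
2. A_y = 13/8  [2·signedArea(ACD) = -105/4 ∩ AC · BE = -233/2]
   → A = (71/8, 13/8)

A = (71/8, 13/8)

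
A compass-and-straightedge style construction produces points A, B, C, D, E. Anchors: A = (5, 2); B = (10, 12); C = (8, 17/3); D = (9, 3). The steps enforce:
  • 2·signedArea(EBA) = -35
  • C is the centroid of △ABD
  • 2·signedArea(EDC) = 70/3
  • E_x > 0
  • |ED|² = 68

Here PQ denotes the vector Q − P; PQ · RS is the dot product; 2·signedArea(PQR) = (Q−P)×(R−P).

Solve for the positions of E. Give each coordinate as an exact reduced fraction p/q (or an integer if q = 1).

E = (1, 1)

1. E_x = 1  [2·signedArea(EBA) = -35 ∩ 2·signedArea(EDC) = 70/3]
2. E_y = 1  [2·signedArea(EBA) = -35 ∩ 2·signedArea(EDC) = 70/3]
   → E = (1, 1)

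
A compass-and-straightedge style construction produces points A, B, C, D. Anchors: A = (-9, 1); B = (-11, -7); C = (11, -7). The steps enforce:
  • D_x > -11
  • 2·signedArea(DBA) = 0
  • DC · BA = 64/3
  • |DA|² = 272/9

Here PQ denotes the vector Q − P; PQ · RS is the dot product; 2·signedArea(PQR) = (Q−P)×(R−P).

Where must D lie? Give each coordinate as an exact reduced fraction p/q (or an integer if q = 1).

1. D_x = -31/3  [2·signedArea(DBA) = 0 ∩ DC · BA = 64/3]
2. D_y = -13/3  [2·signedArea(DBA) = 0 ∩ DC · BA = 64/3]
   → D = (-31/3, -13/3)

D = (-31/3, -13/3)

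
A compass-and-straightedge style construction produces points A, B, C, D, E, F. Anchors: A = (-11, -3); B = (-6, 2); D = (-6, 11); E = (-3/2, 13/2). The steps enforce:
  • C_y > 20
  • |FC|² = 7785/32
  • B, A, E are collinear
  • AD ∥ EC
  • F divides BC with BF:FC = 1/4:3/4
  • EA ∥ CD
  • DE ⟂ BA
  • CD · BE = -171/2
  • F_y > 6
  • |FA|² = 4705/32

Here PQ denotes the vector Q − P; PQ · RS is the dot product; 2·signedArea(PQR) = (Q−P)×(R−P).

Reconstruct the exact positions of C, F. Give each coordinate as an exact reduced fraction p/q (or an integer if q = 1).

1. C_x = 7/2  [EA ∥ CD ∩ AD ∥ EC]
2. C_y = 41/2  [EA ∥ CD ∩ AD ∥ EC]
   → C = (7/2, 41/2)
3. F_x = -29/8  [F divides BC with BF:FC = 1/4:3/4]
4. F_y = 53/8  [F divides BC with BF:FC = 1/4:3/4]
   → F = (-29/8, 53/8)

C = (7/2, 41/2)
F = (-29/8, 53/8)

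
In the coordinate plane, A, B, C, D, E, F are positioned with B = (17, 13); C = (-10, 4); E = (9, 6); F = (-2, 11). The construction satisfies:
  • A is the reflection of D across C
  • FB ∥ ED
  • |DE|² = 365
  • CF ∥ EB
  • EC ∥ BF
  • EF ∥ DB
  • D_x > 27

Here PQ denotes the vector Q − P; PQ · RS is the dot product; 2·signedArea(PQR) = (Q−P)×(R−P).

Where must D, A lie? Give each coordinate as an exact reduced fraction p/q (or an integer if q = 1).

1. D_x = 28  [EF ∥ DB ∩ FB ∥ ED]
2. D_y = 8  [EF ∥ DB ∩ FB ∥ ED]
   → D = (28, 8)
3. A_x = -48  [A is the reflection of D across C]
4. A_y = 0  [A is the reflection of D across C]
   → A = (-48, 0)

A = (-48, 0)
D = (28, 8)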